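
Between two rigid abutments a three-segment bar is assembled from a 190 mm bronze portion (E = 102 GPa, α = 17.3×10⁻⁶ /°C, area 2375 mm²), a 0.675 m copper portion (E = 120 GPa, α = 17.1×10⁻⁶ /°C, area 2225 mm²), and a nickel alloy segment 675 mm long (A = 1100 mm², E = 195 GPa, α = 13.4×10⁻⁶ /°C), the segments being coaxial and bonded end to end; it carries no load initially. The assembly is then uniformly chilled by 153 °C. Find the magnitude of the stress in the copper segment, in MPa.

Free thermal contraction of the whole bar: Σ αᵢΔT Lᵢ = 17.3×10⁻⁶×153×190 + 17.1×10⁻⁶×153×675 + 13.4×10⁻⁶×153×675 = 3.653 mm.
The rigid supports impose zero overall length change; the single axial force P common to all segments must satisfy P Σ Lᵢ/(AᵢEᵢ) = δ_free.
Σ Lᵢ/(AᵢEᵢ) = 190/(2375×102×10³) + 675/(2225×120×10³) + 675/(1100×195×10³) = 6.459×10⁻⁶ mm/N.
So P = 3.653 / 6.459×10⁻⁶ = 565.5 kN, tensile.
σ_{copper} = P / A = 565500 / 2225 = 254.2 MPa.

σ ≈ 254 MPa (tensile)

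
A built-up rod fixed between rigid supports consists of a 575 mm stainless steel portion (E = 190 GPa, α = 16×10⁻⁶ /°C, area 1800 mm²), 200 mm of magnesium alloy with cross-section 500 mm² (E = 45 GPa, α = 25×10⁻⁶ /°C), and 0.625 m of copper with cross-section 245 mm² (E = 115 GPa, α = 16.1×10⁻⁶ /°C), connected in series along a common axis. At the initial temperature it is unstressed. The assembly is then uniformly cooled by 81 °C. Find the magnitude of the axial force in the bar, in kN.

P ≈ 60 kN (tensile)

Free thermal contraction of the whole bar: Σ αᵢΔT Lᵢ = 16×10⁻⁶×81×575 + 25×10⁻⁶×81×200 + 16.1×10⁻⁶×81×625 = 1.965 mm.
The walls prevent any net length change, so an axial force P (same in every segment) develops. Compatibility: P · Σ Lᵢ/(AᵢEᵢ) = δ_free.
The series flexibility is Σ Lᵢ/(AᵢEᵢ) = 575/(1800×190×10³) + 200/(500×45×10³) + 625/(245×115×10³) = 3.275×10⁻⁵ mm/N.
P = 1.965 / 3.275×10⁻⁵ = 60000 N = 60 kN, tensile.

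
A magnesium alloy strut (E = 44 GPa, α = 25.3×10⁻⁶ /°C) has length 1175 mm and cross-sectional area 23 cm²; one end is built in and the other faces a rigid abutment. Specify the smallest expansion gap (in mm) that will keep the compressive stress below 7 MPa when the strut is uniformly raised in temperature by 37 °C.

Free expansion if unrestrained: δ_free = αΔT L = 25.3×10⁻⁶ × 37 × 1175 = 1.1 mm.
At the allowable stress the elastic shortening the wall may impose is σL/E = 7 × 1175 / (44×10³) = 0.1869 mm.
The gap must absorb the remainder: g_min = 1.1 − 0.1869 = 0.913 mm.

g ≈ 0.913 mm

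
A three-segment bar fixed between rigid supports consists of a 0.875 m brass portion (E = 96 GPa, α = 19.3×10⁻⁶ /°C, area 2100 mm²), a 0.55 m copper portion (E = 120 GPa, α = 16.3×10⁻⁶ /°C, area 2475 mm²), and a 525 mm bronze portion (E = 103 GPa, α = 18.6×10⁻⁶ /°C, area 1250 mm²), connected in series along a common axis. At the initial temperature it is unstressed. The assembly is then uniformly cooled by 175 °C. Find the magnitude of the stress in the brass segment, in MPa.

σ ≈ 289 MPa (tensile)

If the supports were absent, the total length change would be Σ αᵢΔT Lᵢ = 19.3×10⁻⁶×175×875 + 16.3×10⁻⁶×175×550 + 18.6×10⁻⁶×175×525 = 6.233 mm.
The walls prevent any net length change, so an axial force P (same in every segment) develops. Compatibility: P · Σ Lᵢ/(AᵢEᵢ) = δ_free.
The series flexibility is Σ Lᵢ/(AᵢEᵢ) = 875/(2100×96×10³) + 550/(2475×120×10³) + 525/(1250×103×10³) = 1.027×10⁻⁵ mm/N.
P = 6.233 / 1.027×10⁻⁵ = 606900 N = 606.9 kN, tensile.
σ_{brass} = P / A = 606900 / 2100 = 289 MPa.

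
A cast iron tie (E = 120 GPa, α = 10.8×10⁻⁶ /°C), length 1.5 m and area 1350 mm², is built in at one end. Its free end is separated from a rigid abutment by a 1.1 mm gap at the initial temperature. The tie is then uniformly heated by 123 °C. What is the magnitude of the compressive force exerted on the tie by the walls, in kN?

P ≈ 96.4 kN

If the wall were absent the tie would grow by αΔT L = 10.8×10⁻⁶ × 123 × 1500 = 1.993 mm.
The gap closes (δ_free > 1.1 mm) and the wall then resists a further 1.993 − 1.1 = 0.8926 mm of expansion.
So σ = E(δ_free − g)/L = 120×10³ × 0.8926/1500 = 71.41 MPa.
Force on the wall = σA = 71.41 × 1350 mm² = 96.4 kN.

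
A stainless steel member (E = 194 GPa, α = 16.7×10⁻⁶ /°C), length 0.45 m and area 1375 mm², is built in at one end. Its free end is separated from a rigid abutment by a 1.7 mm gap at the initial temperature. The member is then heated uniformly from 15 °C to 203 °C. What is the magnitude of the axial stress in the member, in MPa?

σ ≈ 0 MPa

If the wall were absent the member would grow by αΔT L = 16.7×10⁻⁶ × 188 × 450 = 1.413 mm.
Since δ_free = 1.41 mm is less than the 1.7 mm gap, the member never touches the wall. No axial force develops.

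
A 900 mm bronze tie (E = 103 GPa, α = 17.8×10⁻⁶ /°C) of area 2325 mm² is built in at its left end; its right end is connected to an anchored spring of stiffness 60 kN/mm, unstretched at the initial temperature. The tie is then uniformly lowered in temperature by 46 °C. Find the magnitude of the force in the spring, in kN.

Free thermal contraction: δ_free = αΔT L = 17.8×10⁻⁶ × 46 × 900 = 0.7369 mm.
Let P be the tensile force in the spring. The tie extends elastically by PL/(AE) and the spring stretches by P/k; together these equal δ_free.
P [ L/(AE) + 1/k ] = δ_free → P [ 900/(2325×103×10³) + 1/(60×10³) ] = 0.7369.
P = 0.7369 / 2.042×10⁻⁵ = 36080 N.

P ≈ 36.1 kN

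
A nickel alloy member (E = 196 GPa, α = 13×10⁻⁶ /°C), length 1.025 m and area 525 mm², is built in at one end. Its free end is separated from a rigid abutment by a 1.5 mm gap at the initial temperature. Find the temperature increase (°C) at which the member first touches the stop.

The gap closes when αΔT L = 1.5 mm, since the member is still unstressed at that instant.
So ΔT = g/(αL) = 1.5/(13×10⁻⁶ × 1025) = 112.6 °C.

ΔT ≈ 113 °C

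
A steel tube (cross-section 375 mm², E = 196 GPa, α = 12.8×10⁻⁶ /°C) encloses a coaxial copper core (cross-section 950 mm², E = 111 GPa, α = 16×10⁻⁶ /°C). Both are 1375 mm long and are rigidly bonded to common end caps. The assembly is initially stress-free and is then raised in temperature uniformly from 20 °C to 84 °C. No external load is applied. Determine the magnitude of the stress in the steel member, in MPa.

σ ≈ 23.7 MPa (tensile)

Equilibrium of a rigid end plate with no external load gives equal and opposite internal forces ±P in the two members. Since α_{copper} > α_{steel}, heating drives the copper into compression and the steel into tension.
Compatibility of the two members (thermal + elastic change equal): (α₁ − α₂)ΔT = P·[1/(A₁E₁) + 1/(A₂E₂)].
|α₁ − α₂|·ΔT = 3.2×10⁻⁶ × 64 = 0.0002048.
1/(A₁E₁) + 1/(A₂E₂) = 1/(375×196×10³) + 1/(950×111×10³) = 2.309×10⁻⁸ N⁻¹.
So P = 0.0002048 / 2.309×10⁻⁸ = 8.87 kN.
σ_{steel} = P/A₁ = 8870/375 = 23.65 MPa, tensile.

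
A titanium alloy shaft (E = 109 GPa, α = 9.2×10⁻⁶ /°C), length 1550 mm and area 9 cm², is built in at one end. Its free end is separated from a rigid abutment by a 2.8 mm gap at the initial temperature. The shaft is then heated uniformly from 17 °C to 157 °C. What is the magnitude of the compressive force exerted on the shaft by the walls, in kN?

P ≈ 0 kN

If the wall were absent the shaft would grow by αΔT L = 9.2×10⁻⁶ × 140 × 1550 = 1.996 mm.
Since δ_free = 2 mm is less than the 2.8 mm gap, the shaft never touches the wall. No axial force develops.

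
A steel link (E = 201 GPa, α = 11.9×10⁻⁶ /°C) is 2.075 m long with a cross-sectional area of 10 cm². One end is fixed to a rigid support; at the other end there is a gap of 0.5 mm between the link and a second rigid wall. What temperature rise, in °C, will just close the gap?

ΔT ≈ 20.2 °C

The gap closes when αΔT L = 0.5 mm, since the link is still unstressed at that instant.
So ΔT = g/(αL) = 0.5/(11.9×10⁻⁶ × 2075) = 20.25 °C.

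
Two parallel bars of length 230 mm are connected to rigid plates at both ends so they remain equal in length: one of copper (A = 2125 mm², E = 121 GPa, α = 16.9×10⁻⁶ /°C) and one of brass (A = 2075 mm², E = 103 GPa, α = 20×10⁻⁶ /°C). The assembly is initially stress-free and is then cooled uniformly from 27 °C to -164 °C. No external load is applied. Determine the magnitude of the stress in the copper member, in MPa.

Equilibrium of a rigid end plate with no external load gives equal and opposite internal forces ±P in the two members. Since α_{brass} > α_{copper}, cooling drives the brass into tension and the copper into compression.
Compatibility of the two members (thermal + elastic change equal): (α₁ − α₂)ΔT = P·[1/(A₁E₁) + 1/(A₂E₂)].
|α₁ − α₂|·ΔT = 3.1×10⁻⁶ × 191 = 0.0005921.
1/(A₁E₁) + 1/(A₂E₂) = 1/(2125×121×10³) + 1/(2075×103×10³) = 8.568×10⁻⁹ N⁻¹.
So P = 0.0005921 / 8.568×10⁻⁹ = 69.11 kN.
σ_{copper} = P/A₁ = 69110/2125 = 32.52 MPa, compressive.

σ ≈ 32.5 MPa (compressive)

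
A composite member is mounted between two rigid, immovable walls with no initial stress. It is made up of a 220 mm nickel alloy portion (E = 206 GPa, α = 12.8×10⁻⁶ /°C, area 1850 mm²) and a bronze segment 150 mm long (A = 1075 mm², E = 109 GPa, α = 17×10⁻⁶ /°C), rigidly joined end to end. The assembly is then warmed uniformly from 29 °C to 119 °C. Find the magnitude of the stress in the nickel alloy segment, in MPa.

σ ≈ 141 MPa (compressive)

With the walls removed the bar would change length by δ_free = Σ αᵢΔT Lᵢ = 12.8×10⁻⁶×90×220 + 17×10⁻⁶×90×150 = 0.4829 mm.
The rigid supports impose zero overall length change; the single axial force P common to all segments must satisfy P Σ Lᵢ/(AᵢEᵢ) = δ_free.
Σ Lᵢ/(AᵢEᵢ) = 220/(1850×206×10³) + 150/(1075×109×10³) = 1.857×10⁻⁶ mm/N.
Hence P = δ_free / Σ(L/AE) = 0.4829/1.857×10⁻⁶ = 260 kN (compressive).
σ_{nickel alloy} = P / A = 260000 / 1850 = 140.5 MPa.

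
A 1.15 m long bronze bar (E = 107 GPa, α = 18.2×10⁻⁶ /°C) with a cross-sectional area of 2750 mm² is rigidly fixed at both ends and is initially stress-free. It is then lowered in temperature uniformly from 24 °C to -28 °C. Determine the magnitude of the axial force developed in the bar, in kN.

The ends cannot move, so σ = EαΔT = 107×10³ × 18.2×10⁻⁶ × 52 = 101.3 MPa.
Axial force P = σA = 101.3 × 2750 = 278500 N = 278.5 kN, tensile.

P ≈ 278 kN (tensile)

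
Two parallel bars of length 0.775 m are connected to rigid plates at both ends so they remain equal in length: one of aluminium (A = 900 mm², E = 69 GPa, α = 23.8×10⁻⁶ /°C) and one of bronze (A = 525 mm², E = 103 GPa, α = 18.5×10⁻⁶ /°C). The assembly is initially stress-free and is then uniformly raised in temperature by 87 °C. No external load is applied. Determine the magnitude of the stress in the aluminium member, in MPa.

σ ≈ 14.8 MPa (compressive)

The aluminium has the larger α, so on heating it would change length more than the bronze if both were free. The rigid plates force a common final length, so the aluminium is put into compression and the bronze into tension, with equal and opposite forces P (no external load).
Equating the net (thermal + elastic) strains gives |α₁ − α₂|·ΔT = P·[1/(A₁E₁) + 1/(A₂E₂)].
|α₁ − α₂|·ΔT = 5.3×10⁻⁶ × 87 = 0.0004611.
1/(A₁E₁) + 1/(A₂E₂) = 1/(900×69×10³) + 1/(525×103×10³) = 3.46×10⁻⁸ N⁻¹.
P = 0.0004611 / 3.46×10⁻⁸ = 13330 N = 13.33 kN.
σ_{aluminium} = P/A₁ = 13330/900 = 14.81 MPa, compressive.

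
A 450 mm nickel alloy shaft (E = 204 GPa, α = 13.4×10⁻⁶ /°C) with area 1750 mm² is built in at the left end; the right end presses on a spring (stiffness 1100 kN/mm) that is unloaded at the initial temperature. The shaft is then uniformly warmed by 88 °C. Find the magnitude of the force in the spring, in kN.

Free thermal expansion: δ_free = αΔT L = 13.4×10⁻⁶ × 88 × 450 = 0.5306 mm.
With a force P in the spring, the elastic change of the shaft is PL/(AE) and that of the spring is P/k; compatibility requires their sum to equal δ_free.
So P = δ_free / [L/(AE) + 1/k] = 0.5306 / [ 450/(1750×204×10³) + 1/(1100×10³) ].
P = 0.5306 / 2.17×10⁻⁶ = 244600 N.

P ≈ 245 kN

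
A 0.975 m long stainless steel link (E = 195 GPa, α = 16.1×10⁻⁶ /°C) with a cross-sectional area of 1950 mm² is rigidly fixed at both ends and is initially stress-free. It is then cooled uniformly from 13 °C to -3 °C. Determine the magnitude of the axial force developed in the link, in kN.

P ≈ 98 kN (tensile)

The ends cannot move, so σ = EαΔT = 195×10³ × 16.1×10⁻⁶ × 16 = 50.23 MPa.
P = AEαΔT = 1950 × 195×10³ × 16.1×10⁻⁶ × 16 = 97.95 kN (tensile).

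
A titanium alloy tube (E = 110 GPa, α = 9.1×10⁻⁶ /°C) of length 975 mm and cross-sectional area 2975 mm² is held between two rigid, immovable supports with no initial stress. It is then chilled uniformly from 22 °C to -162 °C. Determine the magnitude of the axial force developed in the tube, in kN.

P ≈ 548 kN (tensile)

With zero net strain, σ = E·αΔT = 110 GPa × 9.1×10⁻⁶ × 184 = 184.2 MPa.
Then P = σA = 184.2 × 2975 mm² = 547.9 kN, tensile.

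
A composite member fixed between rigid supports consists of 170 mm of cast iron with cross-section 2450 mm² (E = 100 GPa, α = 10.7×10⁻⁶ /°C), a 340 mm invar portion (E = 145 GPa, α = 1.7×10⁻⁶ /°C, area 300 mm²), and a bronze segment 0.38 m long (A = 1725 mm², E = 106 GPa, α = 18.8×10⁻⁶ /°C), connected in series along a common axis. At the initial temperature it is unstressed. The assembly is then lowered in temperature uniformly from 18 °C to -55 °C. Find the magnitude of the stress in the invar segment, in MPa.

Free thermal contraction of the whole bar: Σ αᵢΔT Lᵢ = 10.7×10⁻⁶×73×170 + 1.7×10⁻⁶×73×340 + 18.8×10⁻⁶×73×380 = 0.6965 mm.
The rigid supports impose zero overall length change; the single axial force P common to all segments must satisfy P Σ Lᵢ/(AᵢEᵢ) = δ_free.
The series flexibility is Σ Lᵢ/(AᵢEᵢ) = 170/(2450×100×10³) + 340/(300×145×10³) + 380/(1725×106×10³) = 1.059×10⁻⁵ mm/N.
Hence P = δ_free / Σ(L/AE) = 0.6965/1.059×10⁻⁵ = 65.78 kN (tensile).
σ_{invar} = P / A = 65780 / 300 = 219.3 MPa.

σ ≈ 219 MPa (tensile)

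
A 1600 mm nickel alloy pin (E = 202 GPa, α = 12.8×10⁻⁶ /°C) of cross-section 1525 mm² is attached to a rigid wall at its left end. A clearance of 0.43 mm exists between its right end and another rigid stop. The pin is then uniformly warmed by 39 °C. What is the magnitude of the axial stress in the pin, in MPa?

σ ≈ 46.6 MPa (compressive)

Free thermal elongation = αΔT L = 12.8×10⁻⁶ × 39 × 1600 = 0.7987 mm.
After closing the 0.43 mm clearance, 0.7987 − 0.43 = 0.3687 mm of expansion remains to be suppressed by the wall.
Compatibility: PL/(AE) = 0.3687 mm, so σ = P/A = E × (0.3687/1600) = 46.55 MPa.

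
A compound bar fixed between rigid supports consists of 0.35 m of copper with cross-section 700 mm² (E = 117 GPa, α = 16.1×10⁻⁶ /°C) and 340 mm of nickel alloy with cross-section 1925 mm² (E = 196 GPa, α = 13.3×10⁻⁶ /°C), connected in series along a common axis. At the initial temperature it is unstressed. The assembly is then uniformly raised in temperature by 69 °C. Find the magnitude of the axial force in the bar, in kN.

With the walls removed the bar would change length by δ_free = Σ αᵢΔT Lᵢ = 16.1×10⁻⁶×69×350 + 13.3×10⁻⁶×69×340 = 0.7008 mm.
Since the ends are fixed, an axial force P builds up, equal in every segment, with P · Σ Lᵢ/(AᵢEᵢ) = δ_free.
Σ Lᵢ/(AᵢEᵢ) = 350/(700×117×10³) + 340/(1925×196×10³) = 5.175×10⁻⁶ mm/N.
So P = 0.7008 / 5.175×10⁻⁶ = 135.4 kN, compressive.

P ≈ 135 kN (compressive)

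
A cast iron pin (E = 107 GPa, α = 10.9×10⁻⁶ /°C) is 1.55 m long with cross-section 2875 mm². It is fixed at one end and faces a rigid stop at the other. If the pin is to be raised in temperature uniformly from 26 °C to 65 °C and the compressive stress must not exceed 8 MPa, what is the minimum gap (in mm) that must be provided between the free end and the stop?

With no wall the pin would lengthen by αΔT L = 10.9×10⁻⁶ × 39 × 1550 = 0.6589 mm.
A stress of 8 MPa corresponds to the wall pushing the pin back by σL/E = 8×1550/(107×10³) = 0.1159 mm.
So the gap has to take up the difference, g_min = δ_free − σL/E = 0.6589 − 0.1159 = 0.543 mm.

g ≈ 0.543 mm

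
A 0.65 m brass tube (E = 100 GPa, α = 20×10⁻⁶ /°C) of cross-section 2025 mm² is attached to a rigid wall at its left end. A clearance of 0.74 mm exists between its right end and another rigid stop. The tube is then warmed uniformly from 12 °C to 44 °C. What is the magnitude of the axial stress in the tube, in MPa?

If the wall were absent the tube would grow by αΔT L = 20×10⁻⁶ × 32 × 650 = 0.416 mm.
This is smaller than the 0.74 mm clearance, so the tube expands freely without reaching the stop — the stress is zero.

σ ≈ 0 MPa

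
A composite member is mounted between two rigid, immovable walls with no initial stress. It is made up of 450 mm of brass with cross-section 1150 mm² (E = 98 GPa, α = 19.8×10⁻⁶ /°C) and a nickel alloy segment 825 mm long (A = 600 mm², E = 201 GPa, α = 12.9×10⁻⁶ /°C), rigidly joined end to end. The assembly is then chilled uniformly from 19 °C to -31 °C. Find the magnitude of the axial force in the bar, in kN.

Free thermal contraction of the whole bar: Σ αᵢΔT Lᵢ = 19.8×10⁻⁶×50×450 + 12.9×10⁻⁶×50×825 = 0.9776 mm.
The walls prevent any net length change, so an axial force P (same in every segment) develops. Compatibility: P · Σ Lᵢ/(AᵢEᵢ) = δ_free.
The series flexibility is Σ Lᵢ/(AᵢEᵢ) = 450/(1150×98×10³) + 825/(600×201×10³) = 1.083×10⁻⁵ mm/N.
So P = 0.9776 / 1.083×10⁻⁵ = 90.24 kN, tensile.

P ≈ 90.2 kN (tensile)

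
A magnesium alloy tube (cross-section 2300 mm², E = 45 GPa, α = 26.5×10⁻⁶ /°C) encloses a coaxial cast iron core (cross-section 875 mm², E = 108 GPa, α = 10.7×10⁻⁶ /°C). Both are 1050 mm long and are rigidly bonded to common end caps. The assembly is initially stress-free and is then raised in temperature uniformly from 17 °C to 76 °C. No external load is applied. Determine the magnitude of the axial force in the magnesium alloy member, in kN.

The magnesium alloy has the larger α, so on heating it would change length more than the cast iron if both were free. The rigid plates force a common final length, so the magnesium alloy is put into compression and the cast iron into tension, with equal and opposite forces P (no external load).
Equating the net (thermal + elastic) strains gives |α₁ − α₂|·ΔT = P·[1/(A₁E₁) + 1/(A₂E₂)].
|α₁ − α₂|·ΔT = 15.8×10⁻⁶ × 59 = 0.0009322.
1/(A₁E₁) + 1/(A₂E₂) = 1/(2300×45×10³) + 1/(875×108×10³) = 2.024×10⁻⁸ N⁻¹.
P = 0.0009322 / 2.024×10⁻⁸ = 46050 N = 46.05 kN.

P ≈ 46 kN (compressive in the magnesium alloy)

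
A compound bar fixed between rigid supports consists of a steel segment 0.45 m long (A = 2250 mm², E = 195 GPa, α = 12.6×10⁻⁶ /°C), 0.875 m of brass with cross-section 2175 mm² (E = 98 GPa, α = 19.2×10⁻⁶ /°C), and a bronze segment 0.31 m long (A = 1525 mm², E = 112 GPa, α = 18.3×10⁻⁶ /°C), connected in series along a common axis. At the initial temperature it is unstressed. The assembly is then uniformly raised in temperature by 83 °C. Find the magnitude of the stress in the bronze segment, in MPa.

σ ≈ 221 MPa (compressive)

If the supports were absent, the total length change would be Σ αᵢΔT Lᵢ = 12.6×10⁻⁶×83×450 + 19.2×10⁻⁶×83×875 + 18.3×10⁻⁶×83×310 = 2.336 mm.
The rigid supports impose zero overall length change; the single axial force P common to all segments must satisfy P Σ Lᵢ/(AᵢEᵢ) = δ_free.
Σ Lᵢ/(AᵢEᵢ) = 450/(2250×195×10³) + 875/(2175×98×10³) + 310/(1525×112×10³) = 6.946×10⁻⁶ mm/N.
So P = 2.336 / 6.946×10⁻⁶ = 336.3 kN, compressive.
σ_{bronze} = P / A = 336300 / 1525 = 220.5 MPa.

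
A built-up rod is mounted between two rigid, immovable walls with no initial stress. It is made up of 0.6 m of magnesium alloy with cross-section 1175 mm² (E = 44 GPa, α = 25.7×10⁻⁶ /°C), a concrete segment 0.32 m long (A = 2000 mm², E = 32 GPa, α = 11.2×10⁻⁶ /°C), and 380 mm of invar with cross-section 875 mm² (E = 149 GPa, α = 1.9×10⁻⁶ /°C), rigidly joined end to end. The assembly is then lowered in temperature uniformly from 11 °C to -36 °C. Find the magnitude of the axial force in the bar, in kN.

P ≈ 47.5 kN (tensile)

Free thermal contraction of the whole bar: Σ αᵢΔT Lᵢ = 25.7×10⁻⁶×47×600 + 11.2×10⁻⁶×47×320 + 1.9×10⁻⁶×47×380 = 0.9271 mm.
The rigid supports impose zero overall length change; the single axial force P common to all segments must satisfy P Σ Lᵢ/(AᵢEᵢ) = δ_free.
Σ Lᵢ/(AᵢEᵢ) = 600/(1175×44×10³) + 320/(2000×32×10³) + 380/(875×149×10³) = 1.952×10⁻⁵ mm/N.
Hence P = δ_free / Σ(L/AE) = 0.9271/1.952×10⁻⁵ = 47.5 kN (tensile).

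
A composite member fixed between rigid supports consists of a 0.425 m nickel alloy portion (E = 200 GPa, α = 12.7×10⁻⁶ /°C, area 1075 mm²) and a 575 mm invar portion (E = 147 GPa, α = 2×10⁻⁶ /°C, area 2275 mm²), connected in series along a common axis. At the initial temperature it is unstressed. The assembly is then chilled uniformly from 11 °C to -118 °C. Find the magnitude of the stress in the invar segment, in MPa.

σ ≈ 100 MPa (tensile)

If the supports were absent, the total length change would be Σ αᵢΔT Lᵢ = 12.7×10⁻⁶×129×425 + 2×10⁻⁶×129×575 = 0.8446 mm.
The walls prevent any net length change, so an axial force P (same in every segment) develops. Compatibility: P · Σ Lᵢ/(AᵢEᵢ) = δ_free.
Σ Lᵢ/(AᵢEᵢ) = 425/(1075×200×10³) + 575/(2275×147×10³) = 3.696×10⁻⁶ mm/N.
P = 0.8446 / 3.696×10⁻⁶ = 228500 N = 228.5 kN, tensile.
σ_{invar} = P / A = 228500 / 2275 = 100.4 MPa.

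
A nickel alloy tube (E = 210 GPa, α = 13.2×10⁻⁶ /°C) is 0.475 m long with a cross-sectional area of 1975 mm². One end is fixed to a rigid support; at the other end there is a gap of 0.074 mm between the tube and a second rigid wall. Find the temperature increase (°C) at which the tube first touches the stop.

ΔT ≈ 11.8 °C

The gap closes when αΔT L = 0.074 mm, since the tube is still unstressed at that instant.
So ΔT = g/(αL) = 0.074/(13.2×10⁻⁶ × 475) = 11.8 °C.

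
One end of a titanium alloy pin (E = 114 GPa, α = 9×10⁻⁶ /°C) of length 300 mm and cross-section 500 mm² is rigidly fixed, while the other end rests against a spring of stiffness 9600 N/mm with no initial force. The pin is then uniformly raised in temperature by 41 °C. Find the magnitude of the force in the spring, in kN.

P ≈ 1.01 kN

If the spring were absent the pin would lengthen by αΔT L = 9×10⁻⁶ × 41 × 300 = 0.1107 mm.
Let P be the compressive force at the spring. The pin shortens elastically by PL/(AE) and the spring compresses by P/k; together these equal δ_free.
So P = δ_free / [L/(AE) + 1/k] = 0.1107 / [ 300/(500×114×10³) + 1/(9600) ].
P = 0.1107 / 0.0001094 = 1012 N.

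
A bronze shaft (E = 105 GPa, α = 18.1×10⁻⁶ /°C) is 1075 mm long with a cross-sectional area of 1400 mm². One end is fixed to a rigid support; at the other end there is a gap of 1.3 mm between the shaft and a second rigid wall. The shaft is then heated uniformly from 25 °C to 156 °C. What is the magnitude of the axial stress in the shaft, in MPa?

σ ≈ 122 MPa (compressive)

Free thermal elongation = αΔT L = 18.1×10⁻⁶ × 131 × 1075 = 2.549 mm.
This exceeds the 1.3 mm gap, so the wall pushes back. The portion of expansion that must be recovered elastically is δ_free − gap = 2.549 − 1.3 = 1.249 mm.
Compatibility: PL/(AE) = 1.249 mm, so σ = P/A = E × (1.249/1075) = 122 MPa.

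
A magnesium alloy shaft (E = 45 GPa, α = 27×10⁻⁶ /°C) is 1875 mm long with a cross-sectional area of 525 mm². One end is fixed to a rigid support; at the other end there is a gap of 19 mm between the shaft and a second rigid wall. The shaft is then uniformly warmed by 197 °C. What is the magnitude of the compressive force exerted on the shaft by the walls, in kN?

P ≈ 0 kN

Unrestrained expansion: δ_free = αΔT L = 27×10⁻⁶ × 197 × 1875 = 9.973 mm.
Since δ_free = 9.97 mm is less than the 19 mm gap, the shaft never touches the wall. No axial force develops.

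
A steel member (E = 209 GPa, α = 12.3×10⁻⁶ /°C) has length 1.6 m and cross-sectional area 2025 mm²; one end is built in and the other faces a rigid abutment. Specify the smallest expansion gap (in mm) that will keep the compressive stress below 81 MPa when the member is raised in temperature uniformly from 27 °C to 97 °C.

Free expansion if unrestrained: δ_free = αΔT L = 12.3×10⁻⁶ × 70 × 1600 = 1.378 mm.
A stress of 81 MPa corresponds to the wall pushing the member back by σL/E = 81×1600/(209×10³) = 0.6201 mm.
So the gap has to take up the difference, g_min = δ_free − σL/E = 1.378 − 0.6201 = 0.7575 mm.

g ≈ 0.758 mm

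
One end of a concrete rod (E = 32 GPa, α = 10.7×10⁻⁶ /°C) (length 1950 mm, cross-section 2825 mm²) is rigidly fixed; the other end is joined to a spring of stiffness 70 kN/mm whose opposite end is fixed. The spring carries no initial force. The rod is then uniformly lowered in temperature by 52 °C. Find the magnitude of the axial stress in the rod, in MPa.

σ ≈ 10.7 MPa (tensile)

The unrestrained thermal change is αΔT L = 10.7×10⁻⁶ × 52 × 1950 = 1.085 mm.
Let P be the tensile force in the spring. The rod extends elastically by PL/(AE) and the spring stretches by P/k; together these equal δ_free.
So P = δ_free / [L/(AE) + 1/k] = 1.085 / [ 1950/(2825×32×10³) + 1/(70×10³) ].
P = 1.085 / 3.586×10⁻⁵ = 30260 N.
σ = P/A = 30260/2825 = 10.71 MPa.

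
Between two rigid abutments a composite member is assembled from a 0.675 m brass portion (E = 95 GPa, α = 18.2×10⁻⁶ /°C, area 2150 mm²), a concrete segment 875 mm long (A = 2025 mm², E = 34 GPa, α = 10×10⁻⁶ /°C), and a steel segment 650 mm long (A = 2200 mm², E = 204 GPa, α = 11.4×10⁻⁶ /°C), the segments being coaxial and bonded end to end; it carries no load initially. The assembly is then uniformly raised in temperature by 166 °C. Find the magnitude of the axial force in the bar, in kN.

P ≈ 270 kN (compressive)

If the supports were absent, the total length change would be Σ αᵢΔT Lᵢ = 18.2×10⁻⁶×166×675 + 10×10⁻⁶×166×875 + 11.4×10⁻⁶×166×650 = 4.722 mm.
The walls prevent any net length change, so an axial force P (same in every segment) develops. Compatibility: P · Σ Lᵢ/(AᵢEᵢ) = δ_free.
The series flexibility is Σ Lᵢ/(AᵢEᵢ) = 675/(2150×95×10³) + 875/(2025×34×10³) + 650/(2200×204×10³) = 1.746×10⁻⁵ mm/N.
So P = 4.722 / 1.746×10⁻⁵ = 270.4 kN, compressive.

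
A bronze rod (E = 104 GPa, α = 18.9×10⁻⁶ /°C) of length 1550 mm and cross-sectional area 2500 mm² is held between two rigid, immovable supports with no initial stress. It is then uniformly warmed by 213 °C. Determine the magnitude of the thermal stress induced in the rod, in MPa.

The supports are rigid, so the total axial strain is zero. The restrained thermal strain is ε = αΔT = 18.9×10⁻⁶ × 213 = 4025.7×10⁻⁶.
The stress required to suppress this strain is σ = Eε = 104×10³ × 4025.7×10⁻⁶ = 418.7 MPa, compressive since the rod is trying to expand.

σ ≈ 419 MPa (compressive)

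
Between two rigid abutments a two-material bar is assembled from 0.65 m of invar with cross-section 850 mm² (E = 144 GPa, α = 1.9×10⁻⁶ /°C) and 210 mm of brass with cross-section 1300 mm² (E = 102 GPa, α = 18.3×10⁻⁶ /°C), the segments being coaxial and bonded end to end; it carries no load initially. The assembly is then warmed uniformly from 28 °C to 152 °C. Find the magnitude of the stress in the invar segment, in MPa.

Free thermal expansion of the whole bar: Σ αᵢΔT Lᵢ = 1.9×10⁻⁶×124×650 + 18.3×10⁻⁶×124×210 = 0.6297 mm.
The rigid supports impose zero overall length change; the single axial force P common to all segments must satisfy P Σ Lᵢ/(AᵢEᵢ) = δ_free.
Σ Lᵢ/(AᵢEᵢ) = 650/(850×144×10³) + 210/(1300×102×10³) = 6.894×10⁻⁶ mm/N.
Hence P = δ_free / Σ(L/AE) = 0.6297/6.894×10⁻⁶ = 91.33 kN (compressive).
σ_{invar} = P / A = 91330 / 850 = 107.5 MPa.

σ ≈ 107 MPa (compressive)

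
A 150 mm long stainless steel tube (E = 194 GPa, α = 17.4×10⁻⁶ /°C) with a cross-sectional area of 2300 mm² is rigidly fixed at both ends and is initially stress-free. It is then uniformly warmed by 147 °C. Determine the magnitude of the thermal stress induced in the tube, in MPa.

σ ≈ 496 MPa (compressive)

The supports are rigid, so the total axial strain is zero. The restrained thermal strain is ε = αΔT = 17.4×10⁻⁶ × 147 = 2557.8×10⁻⁶.
Hence σ = E·αΔT = 194×10³ × 2557.8×10⁻⁶ = 496.2 MPa, compressive.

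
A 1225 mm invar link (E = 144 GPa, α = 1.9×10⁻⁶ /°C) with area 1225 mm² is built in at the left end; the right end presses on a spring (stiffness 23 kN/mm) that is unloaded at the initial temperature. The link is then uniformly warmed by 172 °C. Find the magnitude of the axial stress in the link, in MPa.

σ ≈ 6.48 MPa (compressive)

If the spring were absent the link would lengthen by αΔT L = 1.9×10⁻⁶ × 172 × 1225 = 0.4003 mm.
Let P be the compressive force at the spring. The link shortens elastically by PL/(AE) and the spring compresses by P/k; together these equal δ_free.
So P = δ_free / [L/(AE) + 1/k] = 0.4003 / [ 1225/(1225×144×10³) + 1/(23×10³) ].
P = 0.4003 / 5.042×10⁻⁵ = 7939 N.
σ = P/A = 7939/1225 = 6.481 MPa.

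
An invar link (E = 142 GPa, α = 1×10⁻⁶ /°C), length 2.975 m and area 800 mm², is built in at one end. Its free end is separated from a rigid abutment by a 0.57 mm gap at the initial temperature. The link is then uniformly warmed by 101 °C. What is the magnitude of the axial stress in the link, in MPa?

σ ≈ 0 MPa

Unrestrained expansion: δ_free = αΔT L = 1×10⁻⁶ × 101 × 2975 = 0.3005 mm.
Since δ_free = 0.3 mm is less than the 0.57 mm gap, the link never touches the wall. No axial force develops.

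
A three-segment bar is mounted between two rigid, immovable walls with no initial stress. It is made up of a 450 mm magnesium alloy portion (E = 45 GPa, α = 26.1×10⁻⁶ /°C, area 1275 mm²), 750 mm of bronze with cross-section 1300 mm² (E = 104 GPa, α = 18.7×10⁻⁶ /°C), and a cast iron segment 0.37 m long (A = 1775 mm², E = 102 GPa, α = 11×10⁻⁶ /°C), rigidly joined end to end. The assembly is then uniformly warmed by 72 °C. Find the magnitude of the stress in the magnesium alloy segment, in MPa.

Free thermal expansion of the whole bar: Σ αᵢΔT Lᵢ = 26.1×10⁻⁶×72×450 + 18.7×10⁻⁶×72×750 + 11×10⁻⁶×72×370 = 2.148 mm.
The walls prevent any net length change, so an axial force P (same in every segment) develops. Compatibility: P · Σ Lᵢ/(AᵢEᵢ) = δ_free.
The series flexibility is Σ Lᵢ/(AᵢEᵢ) = 450/(1275×45×10³) + 750/(1300×104×10³) + 370/(1775×102×10³) = 1.543×10⁻⁵ mm/N.
P = 2.148 / 1.543×10⁻⁵ = 139200 N = 139.2 kN, compressive.
σ_{magnesium alloy} = P / A = 139200 / 1275 = 109.2 MPa.

σ ≈ 109 MPa (compressive)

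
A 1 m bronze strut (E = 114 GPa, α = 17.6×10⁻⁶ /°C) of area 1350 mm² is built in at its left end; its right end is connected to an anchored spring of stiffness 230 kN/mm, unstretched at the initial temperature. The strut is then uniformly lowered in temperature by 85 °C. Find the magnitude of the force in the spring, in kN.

P ≈ 138 kN

If the spring were absent the strut would shorten by αΔT L = 17.6×10⁻⁶ × 85 × 1000 = 1.496 mm.
Let P be the tensile force in the spring. The strut extends elastically by PL/(AE) and the spring stretches by P/k; together these equal δ_free.
So P = δ_free / [L/(AE) + 1/k] = 1.496 / [ 1000/(1350×114×10³) + 1/(230×10³) ].
P = 1.496 / 1.085×10⁻⁵ = 137900 N.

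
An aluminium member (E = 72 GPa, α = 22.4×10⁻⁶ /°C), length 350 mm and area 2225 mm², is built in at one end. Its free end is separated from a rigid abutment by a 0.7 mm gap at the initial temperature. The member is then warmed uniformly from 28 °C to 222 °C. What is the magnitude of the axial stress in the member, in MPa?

σ ≈ 169 MPa (compressive)

Free thermal elongation = αΔT L = 22.4×10⁻⁶ × 194 × 350 = 1.521 mm.
This exceeds the 0.7 mm gap, so the wall pushes back. The portion of expansion that must be recovered elastically is δ_free − gap = 1.521 − 0.7 = 0.821 mm.
So σ = E(δ_free − g)/L = 72×10³ × 0.821/350 = 168.9 MPa.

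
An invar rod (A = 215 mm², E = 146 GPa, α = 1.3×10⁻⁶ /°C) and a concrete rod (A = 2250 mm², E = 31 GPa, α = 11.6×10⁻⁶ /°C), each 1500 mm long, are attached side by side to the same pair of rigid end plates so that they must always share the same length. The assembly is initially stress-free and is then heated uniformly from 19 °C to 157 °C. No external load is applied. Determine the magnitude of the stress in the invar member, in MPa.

σ ≈ 143 MPa (tensile)

Equilibrium of a rigid end plate with no external load gives equal and opposite internal forces ±P in the two members. Since α_{concrete} > α_{invar}, heating drives the concrete into compression and the invar into tension.
Compatibility of the two members (thermal + elastic change equal): (α₁ − α₂)ΔT = P·[1/(A₁E₁) + 1/(A₂E₂)].
|α₁ − α₂|·ΔT = 10.3×10⁻⁶ × 138 = 0.001421.
1/(A₁E₁) + 1/(A₂E₂) = 1/(215×146×10³) + 1/(2250×31×10³) = 4.619×10⁻⁸ N⁻¹.
P = 0.001421 / 4.619×10⁻⁸ = 30770 N = 30.77 kN.
σ_{invar} = P/A₁ = 30770/215 = 143.1 MPa, tensile.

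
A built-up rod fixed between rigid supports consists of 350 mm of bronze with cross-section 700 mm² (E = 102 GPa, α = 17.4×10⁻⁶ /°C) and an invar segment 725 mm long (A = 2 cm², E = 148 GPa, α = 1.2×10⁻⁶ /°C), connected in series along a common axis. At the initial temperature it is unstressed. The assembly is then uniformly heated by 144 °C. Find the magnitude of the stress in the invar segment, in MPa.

Free thermal expansion of the whole bar: Σ αᵢΔT Lᵢ = 17.4×10⁻⁶×144×350 + 1.2×10⁻⁶×144×725 = 1.002 mm.
The rigid supports impose zero overall length change; the single axial force P common to all segments must satisfy P Σ Lᵢ/(AᵢEᵢ) = δ_free.
The series flexibility is Σ Lᵢ/(AᵢEᵢ) = 350/(700×102×10³) + 725/(200×148×10³) = 2.94×10⁻⁵ mm/N.
Hence P = δ_free / Σ(L/AE) = 1.002/2.94×10⁻⁵ = 34.1 kN (compressive).
σ_{invar} = P / A = 34100 / 200 = 170.5 MPa.

σ ≈ 170 MPa (compressive)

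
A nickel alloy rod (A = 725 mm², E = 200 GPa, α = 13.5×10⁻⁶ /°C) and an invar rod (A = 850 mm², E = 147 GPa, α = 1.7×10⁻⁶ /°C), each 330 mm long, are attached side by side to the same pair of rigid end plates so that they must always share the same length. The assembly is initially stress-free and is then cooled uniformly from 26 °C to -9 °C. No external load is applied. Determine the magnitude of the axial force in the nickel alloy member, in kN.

P ≈ 27.7 kN (tensile in the nickel alloy)

Equilibrium of a rigid end plate with no external load gives equal and opposite internal forces ±P in the two members. Since α_{nickel alloy} > α_{invar}, cooling drives the nickel alloy into tension and the invar into compression.
Compatibility of the two members (thermal + elastic change equal): (α₁ − α₂)ΔT = P·[1/(A₁E₁) + 1/(A₂E₂)].
|α₁ − α₂|·ΔT = 11.8×10⁻⁶ × 35 = 0.000413.
1/(A₁E₁) + 1/(A₂E₂) = 1/(725×200×10³) + 1/(850×147×10³) = 1.49×10⁻⁸ N⁻¹.
P = 0.000413 / 1.49×10⁻⁸ = 27720 N = 27.72 kN.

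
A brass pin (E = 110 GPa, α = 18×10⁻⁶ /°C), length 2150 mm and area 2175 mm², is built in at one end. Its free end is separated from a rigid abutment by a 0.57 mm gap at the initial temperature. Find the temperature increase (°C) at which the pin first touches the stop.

The gap closes when αΔT L = 0.57 mm, since the pin is still unstressed at that instant.
ΔT = 0.57 / (18×10⁻⁶ × 2150) = 14.73 °C.

ΔT ≈ 14.7 °C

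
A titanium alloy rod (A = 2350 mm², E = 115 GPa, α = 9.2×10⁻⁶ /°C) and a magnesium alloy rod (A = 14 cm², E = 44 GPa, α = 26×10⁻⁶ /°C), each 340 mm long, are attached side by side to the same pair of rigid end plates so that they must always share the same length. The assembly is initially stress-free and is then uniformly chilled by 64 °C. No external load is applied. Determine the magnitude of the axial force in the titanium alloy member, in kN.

P ≈ 53.9 kN (compressive in the titanium alloy)

Equilibrium of a rigid end plate with no external load gives equal and opposite internal forces ±P in the two members. Since α_{magnesium alloy} > α_{titanium alloy}, cooling drives the magnesium alloy into tension and the titanium alloy into compression.
Equating the net (thermal + elastic) strains gives |α₁ − α₂|·ΔT = P·[1/(A₁E₁) + 1/(A₂E₂)].
|α₁ − α₂|·ΔT = 16.8×10⁻⁶ × 64 = 0.001075.
1/(A₁E₁) + 1/(A₂E₂) = 1/(2350×115×10³) + 1/(1400×44×10³) = 1.993×10⁻⁸ N⁻¹.
So P = 0.001075 / 1.993×10⁻⁸ = 53.94 kN.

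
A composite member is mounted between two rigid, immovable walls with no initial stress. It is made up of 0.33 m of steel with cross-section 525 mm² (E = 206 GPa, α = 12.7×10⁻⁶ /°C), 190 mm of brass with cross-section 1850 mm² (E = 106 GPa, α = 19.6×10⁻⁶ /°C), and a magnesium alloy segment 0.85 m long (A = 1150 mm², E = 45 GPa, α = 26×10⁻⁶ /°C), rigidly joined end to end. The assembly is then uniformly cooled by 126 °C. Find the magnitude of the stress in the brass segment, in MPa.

σ ≈ 100 MPa (tensile)

Free thermal contraction of the whole bar: Σ αᵢΔT Lᵢ = 12.7×10⁻⁶×126×330 + 19.6×10⁻⁶×126×190 + 26×10⁻⁶×126×850 = 3.782 mm.
The walls prevent any net length change, so an axial force P (same in every segment) develops. Compatibility: P · Σ Lᵢ/(AᵢEᵢ) = δ_free.
The series flexibility is Σ Lᵢ/(AᵢEᵢ) = 330/(525×206×10³) + 190/(1850×106×10³) + 850/(1150×45×10³) = 2.045×10⁻⁵ mm/N.
So P = 3.782 / 2.045×10⁻⁵ = 185 kN, tensile.
σ_{brass} = P / A = 185000 / 1850 = 99.99 MPa.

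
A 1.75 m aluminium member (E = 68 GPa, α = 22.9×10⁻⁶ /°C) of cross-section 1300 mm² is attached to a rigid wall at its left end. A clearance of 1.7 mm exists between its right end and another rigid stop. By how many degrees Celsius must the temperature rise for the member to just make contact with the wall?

The gap closes when αΔT L = 1.7 mm, since the member is still unstressed at that instant.
So ΔT = g/(αL) = 1.7/(22.9×10⁻⁶ × 1750) = 42.42 °C.

ΔT ≈ 42.4 °C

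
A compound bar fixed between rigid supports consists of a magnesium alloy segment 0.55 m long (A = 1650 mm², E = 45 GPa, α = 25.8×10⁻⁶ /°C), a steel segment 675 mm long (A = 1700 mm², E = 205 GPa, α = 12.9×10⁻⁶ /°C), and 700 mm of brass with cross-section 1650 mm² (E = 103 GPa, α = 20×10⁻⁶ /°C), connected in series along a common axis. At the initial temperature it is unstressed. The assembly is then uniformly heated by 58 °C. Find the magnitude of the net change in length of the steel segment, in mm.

Free thermal expansion of the whole bar: Σ αᵢΔT Lᵢ = 25.8×10⁻⁶×58×550 + 12.9×10⁻⁶×58×675 + 20×10⁻⁶×58×700 = 2.14 mm.
The rigid supports impose zero overall length change; the single axial force P common to all segments must satisfy P Σ Lᵢ/(AᵢEᵢ) = δ_free.
Σ Lᵢ/(AᵢEᵢ) = 550/(1650×45×10³) + 675/(1700×205×10³) + 700/(1650×103×10³) = 1.346×10⁻⁵ mm/N.
P = 2.14 / 1.346×10⁻⁵ = 159000 N = 159 kN, compressive.
For the steel segment, free thermal change = 12.9×10⁻⁶×58×675 = 0.505 mm and elastic change from P = 159000×675/(1700×205×10³) = 0.3079 mm; these oppose, so the net change is 0.197 mm (segment lengthens).

|ΔL| ≈ 0.197 mm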